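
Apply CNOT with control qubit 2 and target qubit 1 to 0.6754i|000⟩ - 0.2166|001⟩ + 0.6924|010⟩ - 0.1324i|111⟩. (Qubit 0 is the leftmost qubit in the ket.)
0.6754i|000⟩ + 0.6924|010⟩ - 0.2166|011⟩ - 0.1324i|101⟩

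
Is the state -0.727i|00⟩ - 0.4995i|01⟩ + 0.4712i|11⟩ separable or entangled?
Entangled

Writing the state as a|00⟩ + b|01⟩ + c|10⟩ + d|11⟩, it is a product state iff ad − bc = 0.
Here (a, b, c, d) = (-0.727i, -0.4995i, 0, 0.4712i): ad − bc = (-0.727i)(0.4712i) − (-0.4995i)(0) = 0.3426 ≠ 0, so the state is entangled.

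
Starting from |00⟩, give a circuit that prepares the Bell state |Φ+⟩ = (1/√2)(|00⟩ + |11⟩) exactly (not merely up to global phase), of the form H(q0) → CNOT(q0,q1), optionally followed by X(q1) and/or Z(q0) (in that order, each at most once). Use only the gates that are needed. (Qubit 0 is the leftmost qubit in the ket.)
H(q0) → CNOT(q0,q1)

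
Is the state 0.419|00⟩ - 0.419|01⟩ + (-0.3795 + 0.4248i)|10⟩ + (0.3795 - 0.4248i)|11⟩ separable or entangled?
Separable

Writing the state as a|00⟩ + b|01⟩ + c|10⟩ + d|11⟩, it is a product state iff ad − bc = 0.
Here (a, b, c, d) = (0.419, -0.419, (-0.3795 + 0.4248i), (0.3795 - 0.4248i)): ad − bc = (0.419)(0.3795 - 0.4248i) − (-0.419)(-0.3795 + 0.4248i) = 0, so the state is separable.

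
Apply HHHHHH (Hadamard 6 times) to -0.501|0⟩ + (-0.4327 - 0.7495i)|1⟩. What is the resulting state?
-0.501|0⟩ + (-0.4327 - 0.7495i)|1⟩

H² = I, so an even number of Hadamards cancels: H^6 = I and the state is unchanged.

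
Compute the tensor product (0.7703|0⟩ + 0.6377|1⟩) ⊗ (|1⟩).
0.7703|01⟩ + 0.6377|11⟩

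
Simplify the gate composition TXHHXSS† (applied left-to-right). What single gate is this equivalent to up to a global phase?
T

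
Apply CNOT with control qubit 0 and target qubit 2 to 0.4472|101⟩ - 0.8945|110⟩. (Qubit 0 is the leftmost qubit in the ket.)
0.4472|100⟩ - 0.8945|111⟩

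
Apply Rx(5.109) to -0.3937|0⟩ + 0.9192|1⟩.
(0.3278 - 0.5092i)|0⟩ + (-0.7653 + 0.2181i)|1⟩

Rx(5.109) = [[cos(θ/2), −i·sin(θ/2)], [−i·sin(θ/2), cos(θ/2)]]; θ = 5.109, cos(θ/2) ≈ -0.832555, sin(θ/2) ≈ 0.553943.
With a = amp(|0⟩) = -0.3937 and b = amp(|1⟩) = 0.9192:
new amp(|0⟩) = (-0.832555)·a + (-0.553943i)·b = (0.3278 - 0.5092i)
new amp(|1⟩) = (-0.553943i)·a + (-0.832555)·b = (-0.7653 + 0.2181i)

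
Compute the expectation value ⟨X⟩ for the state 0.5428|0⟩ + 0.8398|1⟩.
0.9117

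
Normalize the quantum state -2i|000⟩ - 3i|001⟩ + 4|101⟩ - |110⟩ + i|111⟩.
-0.3592i|000⟩ - 0.5388i|001⟩ + 0.7184|101⟩ - 0.1796|110⟩ + 0.1796i|111⟩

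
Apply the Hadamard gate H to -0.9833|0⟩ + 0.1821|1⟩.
-0.5665|0⟩ - 0.8241|1⟩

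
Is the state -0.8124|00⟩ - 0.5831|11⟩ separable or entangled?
Entangled

Writing the state as a|00⟩ + b|01⟩ + c|10⟩ + d|11⟩, it is a product state iff ad − bc = 0.
Here (a, b, c, d) = (-0.8124, 0, 0, -0.5831): ad − bc = (-0.8124)(-0.5831) − (0)(0) = 0.4737 ≠ 0, so the state is entangled.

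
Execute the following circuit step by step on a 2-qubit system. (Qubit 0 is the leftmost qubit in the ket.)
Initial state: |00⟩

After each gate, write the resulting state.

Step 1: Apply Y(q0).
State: i|10⟩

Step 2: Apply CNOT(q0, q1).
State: i|11⟩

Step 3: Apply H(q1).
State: (1/√2)i|10⟩ - (1/√2)i|11⟩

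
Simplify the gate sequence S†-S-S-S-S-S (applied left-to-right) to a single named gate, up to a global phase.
I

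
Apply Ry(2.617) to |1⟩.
-0.9658|0⟩ + 0.2593|1⟩

Ry(2.617) = [[cos(θ/2), −sin(θ/2)], [sin(θ/2), cos(θ/2)]]; θ = 2.617, cos(θ/2) ≈ 0.259299, sin(θ/2) ≈ 0.965797.
With a = amp(|0⟩) = 0 and b = amp(|1⟩) = 1:
new amp(|0⟩) = (0.259299)·a + (-0.965797)·b = -0.9658
new amp(|1⟩) = (0.965797)·a + (0.259299)·b = 0.2593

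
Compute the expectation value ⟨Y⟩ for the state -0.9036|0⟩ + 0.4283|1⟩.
0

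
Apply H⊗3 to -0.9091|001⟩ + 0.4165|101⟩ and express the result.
-0.1742|000⟩ + 0.1742|001⟩ - 0.1742|010⟩ + 0.1742|011⟩ - 0.4687|100⟩ + 0.4687|101⟩ - 0.4687|110⟩ + 0.4687|111⟩

H⊗3 gives amp(|y⟩) = (1/2√2) Σ_x (−1)^(x·y) amp(|x⟩), where x·y is the number of positions in which both x and y have a 1.
|000⟩: (-0.9091 + 0.4165)/(2√2) = -0.1742
|001⟩: (0.9091 - 0.4165)/(2√2) = 0.1742
|010⟩: (-0.9091 + 0.4165)/(2√2) = -0.1742
|011⟩: (0.9091 - 0.4165)/(2√2) = 0.1742
|100⟩: (-0.9091 - 0.4165)/(2√2) = -0.4687
|101⟩: (0.9091 + 0.4165)/(2√2) = 0.4687
|110⟩: (-0.9091 - 0.4165)/(2√2) = -0.4687
|111⟩: (0.9091 + 0.4165)/(2√2) = 0.4687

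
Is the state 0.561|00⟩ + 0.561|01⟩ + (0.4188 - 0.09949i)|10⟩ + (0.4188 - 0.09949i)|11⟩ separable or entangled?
Separable

Writing the state as a|00⟩ + b|01⟩ + c|10⟩ + d|11⟩, it is a product state iff ad − bc = 0.
Here (a, b, c, d) = (0.561, 0.561, (0.4188 - 0.09949i), (0.4188 - 0.09949i)): ad − bc = (0.561)(0.4188 - 0.09949i) − (0.561)(0.4188 - 0.09949i) = 0, so the state is separable.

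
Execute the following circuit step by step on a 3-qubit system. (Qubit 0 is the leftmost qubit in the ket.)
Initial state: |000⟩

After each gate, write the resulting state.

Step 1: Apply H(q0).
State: 1/√2|000⟩ + 1/√2|100⟩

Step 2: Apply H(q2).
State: 1/2|000⟩ + 1/2|001⟩ + 1/2|100⟩ + 1/2|101⟩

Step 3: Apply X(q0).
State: 1/2|000⟩ + 1/2|001⟩ + 1/2|100⟩ + 1/2|101⟩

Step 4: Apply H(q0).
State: 1/√2|000⟩ + 1/√2|001⟩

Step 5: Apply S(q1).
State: 1/√2|000⟩ + 1/√2|001⟩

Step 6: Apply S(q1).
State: 1/√2|000⟩ + 1/√2|001⟩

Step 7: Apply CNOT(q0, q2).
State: 1/√2|000⟩ + 1/√2|001⟩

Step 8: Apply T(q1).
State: 1/√2|000⟩ + 1/√2|001⟩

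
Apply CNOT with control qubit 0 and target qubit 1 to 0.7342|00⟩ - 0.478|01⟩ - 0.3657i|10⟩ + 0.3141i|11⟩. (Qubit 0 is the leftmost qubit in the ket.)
0.7342|00⟩ - 0.478|01⟩ + 0.3141i|10⟩ - 0.3657i|11⟩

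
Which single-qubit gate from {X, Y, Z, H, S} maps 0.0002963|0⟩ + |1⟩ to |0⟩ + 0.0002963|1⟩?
X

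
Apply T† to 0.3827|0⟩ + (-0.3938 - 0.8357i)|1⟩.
0.3827|0⟩ + (-0.8694 - 0.3125i)|1⟩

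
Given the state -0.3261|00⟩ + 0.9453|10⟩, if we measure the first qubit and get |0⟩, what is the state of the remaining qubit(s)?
-|0⟩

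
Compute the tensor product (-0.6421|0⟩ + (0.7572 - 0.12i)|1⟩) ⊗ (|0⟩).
-0.6421|00⟩ + (0.7572 - 0.12i)|10⟩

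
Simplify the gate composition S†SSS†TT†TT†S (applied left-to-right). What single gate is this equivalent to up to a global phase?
S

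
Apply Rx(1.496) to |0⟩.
0.7331|0⟩ - 0.6802i|1⟩

Rx(1.496) = [[cos(θ/2), −i·sin(θ/2)], [−i·sin(θ/2), cos(θ/2)]]; θ = 1.496, cos(θ/2) ≈ 0.733051, sin(θ/2) ≈ 0.680174.
With a = amp(|0⟩) = 1 and b = amp(|1⟩) = 0:
new amp(|0⟩) = (0.733051)·a + (-0.680174i)·b = 0.7331
new amp(|1⟩) = (-0.680174i)·a + (0.733051)·b = -0.6802i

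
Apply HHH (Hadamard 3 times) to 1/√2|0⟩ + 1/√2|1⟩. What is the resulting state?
|0⟩

H² = I, so H^3 = H: a single Hadamard. With (a, b) = (1/√2, 1/√2), H gives ((a + b)/√2, (a − b)/√2) = (1, 0).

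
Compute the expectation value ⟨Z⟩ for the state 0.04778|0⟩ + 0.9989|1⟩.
-0.9955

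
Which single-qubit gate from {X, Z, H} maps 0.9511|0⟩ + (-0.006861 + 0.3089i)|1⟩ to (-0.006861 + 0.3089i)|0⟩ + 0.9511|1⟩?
X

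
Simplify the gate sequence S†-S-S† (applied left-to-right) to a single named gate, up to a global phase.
S†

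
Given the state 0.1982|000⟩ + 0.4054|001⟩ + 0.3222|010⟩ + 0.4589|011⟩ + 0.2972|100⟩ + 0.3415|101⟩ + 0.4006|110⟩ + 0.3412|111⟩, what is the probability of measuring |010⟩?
0.1038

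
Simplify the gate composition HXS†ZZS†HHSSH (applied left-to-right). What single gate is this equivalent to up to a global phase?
Z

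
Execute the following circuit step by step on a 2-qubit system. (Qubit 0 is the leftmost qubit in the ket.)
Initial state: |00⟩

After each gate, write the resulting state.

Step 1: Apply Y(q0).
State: i|10⟩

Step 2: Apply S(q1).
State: i|10⟩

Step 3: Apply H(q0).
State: (1/√2)i|00⟩ - (1/√2)i|10⟩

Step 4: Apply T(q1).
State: (1/√2)i|00⟩ - (1/√2)i|10⟩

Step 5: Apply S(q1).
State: (1/√2)i|00⟩ - (1/√2)i|10⟩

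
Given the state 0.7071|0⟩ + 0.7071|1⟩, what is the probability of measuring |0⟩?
0.5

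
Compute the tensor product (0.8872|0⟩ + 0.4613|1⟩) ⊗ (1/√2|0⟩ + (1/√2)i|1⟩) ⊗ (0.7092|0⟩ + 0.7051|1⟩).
0.4449|000⟩ + 0.4423|001⟩ + 0.4449i|010⟩ + 0.4423i|011⟩ + 0.2313|100⟩ + 0.23|101⟩ + 0.2313i|110⟩ + 0.23i|111⟩

amp(|b₁b₂…⟩) = product of the factor amplitudes for bits b₁, b₂, …; only kets whose every factor amplitude is nonzero survive.
|000⟩: (0.8872)(1/√2)(0.7092) = 0.4449
|001⟩: (0.8872)(1/√2)(0.7051) = 0.4423
|010⟩: (0.8872)((1/√2)i)(0.7092) = 0.4449i
|011⟩: (0.8872)((1/√2)i)(0.7051) = 0.4423i
|100⟩: (0.4613)(1/√2)(0.7092) = 0.2313
|101⟩: (0.4613)(1/√2)(0.7051) = 0.23
|110⟩: (0.4613)((1/√2)i)(0.7092) = 0.2313i
|111⟩: (0.4613)((1/√2)i)(0.7051) = 0.23i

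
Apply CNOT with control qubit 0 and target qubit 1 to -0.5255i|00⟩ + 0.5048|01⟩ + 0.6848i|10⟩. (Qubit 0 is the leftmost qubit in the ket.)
-0.5255i|00⟩ + 0.5048|01⟩ + 0.6848i|11⟩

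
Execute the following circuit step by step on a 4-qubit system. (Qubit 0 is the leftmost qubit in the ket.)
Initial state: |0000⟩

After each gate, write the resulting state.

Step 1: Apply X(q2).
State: |0010⟩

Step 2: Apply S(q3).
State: |0010⟩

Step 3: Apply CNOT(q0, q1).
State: |0010⟩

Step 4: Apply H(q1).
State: 1/√2|0010⟩ + 1/√2|0110⟩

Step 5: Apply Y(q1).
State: -(1/√2)i|0010⟩ + (1/√2)i|0110⟩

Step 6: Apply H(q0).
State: -(1/2)i|0010⟩ + (1/2)i|0110⟩ - (1/2)i|1010⟩ + (1/2)i|1110⟩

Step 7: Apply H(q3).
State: -(1/√8)i|0010⟩ - (1/√8)i|0011⟩ + (1/√8)i|0110⟩ + (1/√8)i|0111⟩ - (1/√8)i|1010⟩ - (1/√8)i|1011⟩ + (1/√8)i|1110⟩ + (1/√8)i|1111⟩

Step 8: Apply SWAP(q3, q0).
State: -(1/√8)i|0010⟩ - (1/√8)i|0011⟩ + (1/√8)i|0110⟩ + (1/√8)i|0111⟩ - (1/√8)i|1010⟩ - (1/√8)i|1011⟩ + (1/√8)i|1110⟩ + (1/√8)i|1111⟩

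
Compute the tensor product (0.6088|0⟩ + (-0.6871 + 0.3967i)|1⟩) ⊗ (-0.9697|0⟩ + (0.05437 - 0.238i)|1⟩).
-0.5904|00⟩ + (0.0331 - 0.1449i)|01⟩ + (0.6663 - 0.3847i)|10⟩ + (0.05706 + 0.1851i)|11⟩

amp(|b₁b₂…⟩) = product of the factor amplitudes for bits b₁, b₂, …; only kets whose every factor amplitude is nonzero survive.
|00⟩: (0.6088)(-0.9697) = -0.5904
|01⟩: (0.6088)(0.05437 - 0.238i) = (0.0331 - 0.1449i)
|10⟩: (-0.6871 + 0.3967i)(-0.9697) = (0.6663 - 0.3847i)
|11⟩: (-0.6871 + 0.3967i)(0.05437 - 0.238i) = (0.05706 + 0.1851i)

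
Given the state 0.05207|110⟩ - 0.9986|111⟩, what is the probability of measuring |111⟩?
0.9972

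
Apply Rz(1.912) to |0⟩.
(0.5768 - 0.8169i)|0⟩

Rz(1.912) = [[e^(−iθ/2), 0], [0, e^(iθ/2)]] with e^(±iθ/2) = cos(θ/2) ± i·sin(θ/2); θ = 1.912, cos(θ/2) ≈ 0.576792, sin(θ/2) ≈ 0.816891.
With a = amp(|0⟩) = 1 and b = amp(|1⟩) = 0:
new amp(|0⟩) = (0.576792 - 0.816891i)·a = (0.5768 - 0.8169i)
new amp(|1⟩) = (0.576792 + 0.816891i)·b = 0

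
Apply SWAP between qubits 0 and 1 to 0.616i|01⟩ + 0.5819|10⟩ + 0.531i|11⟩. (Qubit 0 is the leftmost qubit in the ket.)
0.5819|01⟩ + 0.616i|10⟩ + 0.531i|11⟩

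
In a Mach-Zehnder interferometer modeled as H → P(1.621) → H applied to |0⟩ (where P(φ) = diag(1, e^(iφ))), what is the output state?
(0.4749 + 0.4994i)|0⟩ + (0.5251 - 0.4994i)|1⟩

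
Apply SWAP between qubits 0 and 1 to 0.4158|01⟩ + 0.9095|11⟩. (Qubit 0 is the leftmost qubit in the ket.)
0.4158|10⟩ + 0.9095|11⟩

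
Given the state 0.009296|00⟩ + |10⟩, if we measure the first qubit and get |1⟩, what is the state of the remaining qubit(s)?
|0⟩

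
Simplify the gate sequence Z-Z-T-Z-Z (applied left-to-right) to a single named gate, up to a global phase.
T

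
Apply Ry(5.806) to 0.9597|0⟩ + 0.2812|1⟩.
-0.999|0⟩ - 0.04642|1⟩

Ry(5.806) = [[cos(θ/2), −sin(θ/2)], [sin(θ/2), cos(θ/2)]]; θ = 5.806, cos(θ/2) ≈ -0.971672, sin(θ/2) ≈ 0.236335.
With a = amp(|0⟩) = 0.9597 and b = amp(|1⟩) = 0.2812:
new amp(|0⟩) = (-0.971672)·a + (-0.236335)·b = -0.999
new amp(|1⟩) = (0.236335)·a + (-0.971672)·b = -0.04642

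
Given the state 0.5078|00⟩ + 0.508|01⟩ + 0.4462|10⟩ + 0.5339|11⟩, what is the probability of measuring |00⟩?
0.2579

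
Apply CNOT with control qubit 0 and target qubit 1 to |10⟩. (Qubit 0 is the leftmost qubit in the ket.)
|11⟩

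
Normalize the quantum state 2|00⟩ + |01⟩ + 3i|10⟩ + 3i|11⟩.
0.417|00⟩ + 0.2085|01⟩ + 0.6255i|10⟩ + 0.6255i|11⟩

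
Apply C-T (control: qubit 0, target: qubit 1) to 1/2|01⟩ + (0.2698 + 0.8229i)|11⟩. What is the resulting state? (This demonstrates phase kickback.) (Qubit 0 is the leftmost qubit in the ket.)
1/2|01⟩ + (-0.3911 + 0.7727i)|11⟩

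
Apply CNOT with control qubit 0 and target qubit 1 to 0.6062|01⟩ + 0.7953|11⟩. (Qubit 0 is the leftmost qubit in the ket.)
0.6062|01⟩ + 0.7953|10⟩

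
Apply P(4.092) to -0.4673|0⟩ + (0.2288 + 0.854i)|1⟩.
-0.4673|0⟩ + (0.5618 - 0.6826i)|1⟩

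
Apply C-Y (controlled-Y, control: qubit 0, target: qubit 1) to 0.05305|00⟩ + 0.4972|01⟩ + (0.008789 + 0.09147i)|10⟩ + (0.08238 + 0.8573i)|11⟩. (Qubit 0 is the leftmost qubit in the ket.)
0.05305|00⟩ + 0.4972|01⟩ + (0.8573 - 0.08238i)|10⟩ + (-0.09147 + 0.008789i)|11⟩

C-Y leaves the control-|0⟩ kets |00⟩, |01⟩ unchanged and applies Y to qubit 1 on the control-|1⟩ pair (|10⟩, |11⟩).
Y = [[0, -i], [i, 0]].
With a = amp(|10⟩) = (0.008789 + 0.09147i) and b = amp(|11⟩) = (0.08238 + 0.8573i):
new amp(|10⟩) = (-i)·b = (0.8573 - 0.08238i)
new amp(|11⟩) = (i)·a = (-0.09147 + 0.008789i)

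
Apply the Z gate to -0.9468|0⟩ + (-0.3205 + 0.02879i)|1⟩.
-0.9468|0⟩ + (0.3205 - 0.02879i)|1⟩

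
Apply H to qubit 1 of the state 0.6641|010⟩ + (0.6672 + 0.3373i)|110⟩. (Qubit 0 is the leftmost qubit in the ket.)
0.4696|000⟩ - 0.4696|010⟩ + (0.4718 + 0.2385i)|100⟩ + (-0.4718 - 0.2385i)|110⟩

H on qubit 1 mixes each pair of kets that differ only in qubit 1: amplitudes (a, b) of (|…0…⟩, |…1…⟩) become ((a + b)/√2, (a − b)/√2). Kets absent from the input have amplitude 0.
(|000⟩, |010⟩): (a, b) = (0, 0.6641) → (0.4696, -0.4696)
(|100⟩, |110⟩): (a, b) = (0, (0.6672 + 0.3373i)) → ((0.4718 + 0.2385i), (-0.4718 - 0.2385i))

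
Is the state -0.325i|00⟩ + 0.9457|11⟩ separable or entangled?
Entangled

Writing the state as a|00⟩ + b|01⟩ + c|10⟩ + d|11⟩, it is a product state iff ad − bc = 0.
Here (a, b, c, d) = (-0.325i, 0, 0, 0.9457): ad − bc = (-0.325i)(0.9457) − (0)(0) = -0.3074i ≠ 0, so the state is entangled.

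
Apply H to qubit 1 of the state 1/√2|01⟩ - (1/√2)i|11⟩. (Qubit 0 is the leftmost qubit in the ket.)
1/2|00⟩ - 1/2|01⟩ - (1/2)i|10⟩ + (1/2)i|11⟩

H on qubit 1 mixes each pair of kets that differ only in qubit 1: amplitudes (a, b) of (|…0…⟩, |…1…⟩) become ((a + b)/√2, (a − b)/√2). Kets absent from the input have amplitude 0.
(|00⟩, |01⟩): (a, b) = (0, 1/√2) → (1/2, -1/2)
(|10⟩, |11⟩): (a, b) = (0, -(1/√2)i) → (-(1/2)i, (1/2)i)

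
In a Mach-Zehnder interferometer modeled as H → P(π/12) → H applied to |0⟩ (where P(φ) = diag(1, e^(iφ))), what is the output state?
(0.983 + 0.1294i)|0⟩ + (0.01704 - 0.1294i)|1⟩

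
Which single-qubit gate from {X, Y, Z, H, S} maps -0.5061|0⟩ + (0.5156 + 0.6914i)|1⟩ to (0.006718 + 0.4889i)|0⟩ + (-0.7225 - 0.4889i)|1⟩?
H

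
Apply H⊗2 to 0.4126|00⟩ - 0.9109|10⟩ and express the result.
-0.2492|00⟩ - 0.2492|01⟩ + 0.6618|10⟩ + 0.6618|11⟩

H⊗2 gives amp(|y⟩) = (1/2) Σ_x (−1)^(x·y) amp(|x⟩), where x·y is the number of positions in which both x and y have a 1.
|00⟩: (0.4126 - 0.9109)/2 = -0.2492
|01⟩: (0.4126 - 0.9109)/2 = -0.2492
|10⟩: (0.4126 + 0.9109)/2 = 0.6618
|11⟩: (0.4126 + 0.9109)/2 = 0.6618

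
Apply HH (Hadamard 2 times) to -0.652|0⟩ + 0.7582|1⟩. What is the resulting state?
-0.652|0⟩ + 0.7582|1⟩

H² = I, so an even number of Hadamards cancels: H^2 = I and the state is unchanged.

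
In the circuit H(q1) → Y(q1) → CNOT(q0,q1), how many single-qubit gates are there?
2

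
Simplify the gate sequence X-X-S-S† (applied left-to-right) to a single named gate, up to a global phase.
I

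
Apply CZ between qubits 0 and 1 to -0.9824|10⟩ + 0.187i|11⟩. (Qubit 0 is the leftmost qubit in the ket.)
-0.9824|10⟩ - 0.187i|11⟩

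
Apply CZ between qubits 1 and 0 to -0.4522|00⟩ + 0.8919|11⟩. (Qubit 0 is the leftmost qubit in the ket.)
-0.4522|00⟩ - 0.8919|11⟩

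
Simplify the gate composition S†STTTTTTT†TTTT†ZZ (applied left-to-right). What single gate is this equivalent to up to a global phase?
T†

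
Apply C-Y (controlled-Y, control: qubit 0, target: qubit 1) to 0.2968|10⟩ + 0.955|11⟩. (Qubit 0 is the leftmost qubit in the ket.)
-0.955i|10⟩ + 0.2968i|11⟩

C-Y leaves the control-|0⟩ kets |00⟩, |01⟩ unchanged and applies Y to qubit 1 on the control-|1⟩ pair (|10⟩, |11⟩).
Y = [[0, -i], [i, 0]].
With a = amp(|10⟩) = 0.2968 and b = amp(|11⟩) = 0.955:
new amp(|10⟩) = (-i)·b = -0.955i
new amp(|11⟩) = (i)·a = 0.2968i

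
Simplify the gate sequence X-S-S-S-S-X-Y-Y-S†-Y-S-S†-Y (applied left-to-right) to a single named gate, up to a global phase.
S†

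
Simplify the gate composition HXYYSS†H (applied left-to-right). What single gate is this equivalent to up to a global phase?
Z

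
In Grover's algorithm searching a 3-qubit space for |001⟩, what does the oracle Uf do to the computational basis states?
Uf|x⟩ = -|x⟩ if x = 001, else |x⟩ (phase flip on target)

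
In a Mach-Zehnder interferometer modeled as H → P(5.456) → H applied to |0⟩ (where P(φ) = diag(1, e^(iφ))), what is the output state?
(0.8385 - 0.368i)|0⟩ + (0.1615 + 0.368i)|1⟩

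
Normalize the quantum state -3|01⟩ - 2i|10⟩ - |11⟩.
-0.8018|01⟩ - 0.5345i|10⟩ - 0.2673|11⟩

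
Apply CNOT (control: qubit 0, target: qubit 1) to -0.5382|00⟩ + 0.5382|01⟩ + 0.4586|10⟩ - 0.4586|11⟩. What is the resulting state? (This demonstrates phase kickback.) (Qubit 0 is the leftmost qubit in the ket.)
-0.5382|00⟩ + 0.5382|01⟩ - 0.4586|10⟩ + 0.4586|11⟩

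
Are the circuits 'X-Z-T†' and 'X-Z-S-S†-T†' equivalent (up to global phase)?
Yes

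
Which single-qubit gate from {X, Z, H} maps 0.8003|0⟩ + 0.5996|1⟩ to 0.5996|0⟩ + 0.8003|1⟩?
X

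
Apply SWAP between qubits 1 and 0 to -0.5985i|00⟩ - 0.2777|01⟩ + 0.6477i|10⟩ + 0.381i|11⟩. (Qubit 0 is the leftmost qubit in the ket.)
-0.5985i|00⟩ + 0.6477i|01⟩ - 0.2777|10⟩ + 0.381i|11⟩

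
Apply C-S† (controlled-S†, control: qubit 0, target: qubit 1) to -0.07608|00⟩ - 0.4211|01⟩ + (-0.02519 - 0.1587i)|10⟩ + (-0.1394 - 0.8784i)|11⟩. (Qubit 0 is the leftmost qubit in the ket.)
-0.07608|00⟩ - 0.4211|01⟩ + (-0.02519 - 0.1587i)|10⟩ + (-0.8784 + 0.1394i)|11⟩

C-S† leaves the control-|0⟩ kets |00⟩, |01⟩ unchanged and applies S† to qubit 1 on the control-|1⟩ pair (|10⟩, |11⟩).
S† = [[1, 0], [0, -i]].
With a = amp(|10⟩) = (-0.02519 - 0.1587i) and b = amp(|11⟩) = (-0.1394 - 0.8784i):
new amp(|10⟩) = (1)·a = (-0.02519 - 0.1587i)
new amp(|11⟩) = (-i)·b = (-0.8784 + 0.1394i)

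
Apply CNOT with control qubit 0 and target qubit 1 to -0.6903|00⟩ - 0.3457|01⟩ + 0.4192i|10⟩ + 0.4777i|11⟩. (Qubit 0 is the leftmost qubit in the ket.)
-0.6903|00⟩ - 0.3457|01⟩ + 0.4777i|10⟩ + 0.4192i|11⟩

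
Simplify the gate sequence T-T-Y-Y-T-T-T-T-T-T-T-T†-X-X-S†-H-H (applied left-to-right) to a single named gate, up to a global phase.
S†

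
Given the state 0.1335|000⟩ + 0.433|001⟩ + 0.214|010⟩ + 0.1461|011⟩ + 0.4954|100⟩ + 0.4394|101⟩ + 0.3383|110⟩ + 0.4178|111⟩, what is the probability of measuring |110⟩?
0.1144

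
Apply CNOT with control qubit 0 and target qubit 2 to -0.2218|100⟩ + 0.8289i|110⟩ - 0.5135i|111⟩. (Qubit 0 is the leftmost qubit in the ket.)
-0.2218|101⟩ - 0.5135i|110⟩ + 0.8289i|111⟩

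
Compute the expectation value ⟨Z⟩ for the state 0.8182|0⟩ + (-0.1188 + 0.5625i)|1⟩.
0.3389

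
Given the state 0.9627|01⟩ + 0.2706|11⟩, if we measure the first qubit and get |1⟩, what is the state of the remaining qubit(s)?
|1⟩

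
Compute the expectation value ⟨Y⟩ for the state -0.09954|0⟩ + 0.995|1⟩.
0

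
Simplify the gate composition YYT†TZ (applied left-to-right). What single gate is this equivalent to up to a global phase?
Z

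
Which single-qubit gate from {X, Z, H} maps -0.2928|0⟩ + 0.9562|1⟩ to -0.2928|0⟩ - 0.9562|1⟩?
Z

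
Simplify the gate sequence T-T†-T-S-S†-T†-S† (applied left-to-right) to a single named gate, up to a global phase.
S†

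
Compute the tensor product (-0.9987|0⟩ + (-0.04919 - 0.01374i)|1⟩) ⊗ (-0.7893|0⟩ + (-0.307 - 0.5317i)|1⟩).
0.7883|00⟩ + (0.3066 + 0.531i)|01⟩ + (0.03883 + 0.01084i)|10⟩ + (0.007796 + 0.03037i)|11⟩

amp(|b₁b₂…⟩) = product of the factor amplitudes for bits b₁, b₂, …; only kets whose every factor amplitude is nonzero survive.
|00⟩: (-0.9987)(-0.7893) = 0.7883
|01⟩: (-0.9987)(-0.307 - 0.5317i) = (0.3066 + 0.531i)
|10⟩: (-0.04919 - 0.01374i)(-0.7893) = (0.03883 + 0.01084i)
|11⟩: (-0.04919 - 0.01374i)(-0.307 - 0.5317i) = (0.007796 + 0.03037i)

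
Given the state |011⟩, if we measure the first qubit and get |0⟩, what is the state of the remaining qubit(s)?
|11⟩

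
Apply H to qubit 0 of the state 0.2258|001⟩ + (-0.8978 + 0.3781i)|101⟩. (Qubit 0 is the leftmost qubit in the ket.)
(-0.4752 + 0.2674i)|001⟩ + (0.7945 - 0.2674i)|101⟩

H on qubit 0 mixes each pair of kets that differ only in qubit 0: amplitudes (a, b) of (|…0…⟩, |…1…⟩) become ((a + b)/√2, (a − b)/√2). Kets absent from the input have amplitude 0.
(|001⟩, |101⟩): (a, b) = (0.2258, (-0.8978 + 0.3781i)) → ((-0.4752 + 0.2674i), (0.7945 - 0.2674i))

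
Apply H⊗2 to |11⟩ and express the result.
1/2|00⟩ - 1/2|01⟩ - 1/2|10⟩ + 1/2|11⟩

H⊗2 gives amp(|y⟩) = (1/2) Σ_x (−1)^(x·y) amp(|x⟩), where x·y is the number of positions in which both x and y have a 1.
|00⟩: (1)/2 = 1/2
|01⟩: (-1)/2 = -1/2
|10⟩: (-1)/2 = -1/2
|11⟩: (1)/2 = 1/2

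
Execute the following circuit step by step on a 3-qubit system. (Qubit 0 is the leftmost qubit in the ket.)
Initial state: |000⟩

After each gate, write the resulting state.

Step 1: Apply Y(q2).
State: i|001⟩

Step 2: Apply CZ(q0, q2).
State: i|001⟩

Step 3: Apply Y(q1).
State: -|011⟩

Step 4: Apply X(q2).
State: -|010⟩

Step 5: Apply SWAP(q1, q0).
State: -|100⟩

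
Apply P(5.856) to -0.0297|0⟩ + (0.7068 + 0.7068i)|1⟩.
-0.0297|0⟩ + (0.9361 + 0.3504i)|1⟩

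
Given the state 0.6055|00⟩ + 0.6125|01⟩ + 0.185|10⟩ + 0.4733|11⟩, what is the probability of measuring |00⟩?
0.3666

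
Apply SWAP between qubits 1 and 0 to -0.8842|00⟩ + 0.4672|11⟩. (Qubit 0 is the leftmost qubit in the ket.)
-0.8842|00⟩ + 0.4672|11⟩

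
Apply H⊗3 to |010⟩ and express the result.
1/√8|000⟩ + 1/√8|001⟩ - 1/√8|010⟩ - 1/√8|011⟩ + 1/√8|100⟩ + 1/√8|101⟩ - 1/√8|110⟩ - 1/√8|111⟩

H⊗3 gives amp(|y⟩) = (1/2√2) Σ_x (−1)^(x·y) amp(|x⟩), where x·y is the number of positions in which both x and y have a 1.
|000⟩: (1)/(2√2) = 1/√8
|001⟩: (1)/(2√2) = 1/√8
|010⟩: (-1)/(2√2) = -1/√8
|011⟩: (-1)/(2√2) = -1/√8
|100⟩: (1)/(2√2) = 1/√8
|101⟩: (1)/(2√2) = 1/√8
|110⟩: (-1)/(2√2) = -1/√8
|111⟩: (-1)/(2√2) = -1/√8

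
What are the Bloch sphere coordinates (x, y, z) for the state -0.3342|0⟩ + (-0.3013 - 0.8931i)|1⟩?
(0.2014, 0.5969, -0.7767)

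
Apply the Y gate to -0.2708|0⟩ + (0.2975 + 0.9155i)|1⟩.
(0.9155 - 0.2975i)|0⟩ - 0.2708i|1⟩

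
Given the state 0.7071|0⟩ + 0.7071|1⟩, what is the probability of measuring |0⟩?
0.5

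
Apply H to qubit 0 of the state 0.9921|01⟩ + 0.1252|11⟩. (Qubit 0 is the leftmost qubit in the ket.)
0.7901|01⟩ + 0.613|11⟩

H on qubit 0 mixes each pair of kets that differ only in qubit 0: amplitudes (a, b) of (|…0…⟩, |…1…⟩) become ((a + b)/√2, (a − b)/√2). Kets absent from the input have amplitude 0.
(|01⟩, |11⟩): (a, b) = (0.9921, 0.1252) → (0.7901, 0.613)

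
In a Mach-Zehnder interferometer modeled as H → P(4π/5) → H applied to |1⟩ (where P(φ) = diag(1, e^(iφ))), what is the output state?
(0.9045 - 0.2939i)|0⟩ + (0.09549 + 0.2939i)|1⟩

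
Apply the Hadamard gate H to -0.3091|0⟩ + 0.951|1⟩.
0.4539|0⟩ - 0.891|1⟩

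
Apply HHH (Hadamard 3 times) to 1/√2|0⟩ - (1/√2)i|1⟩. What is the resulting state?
(1/2 - (1/2)i)|0⟩ + (1/2 + (1/2)i)|1⟩

H² = I, so H^3 = H: a single Hadamard. With (a, b) = (1/√2, -(1/√2)i), H gives ((a + b)/√2, (a − b)/√2) = ((1/2 - (1/2)i), (1/2 + (1/2)i)).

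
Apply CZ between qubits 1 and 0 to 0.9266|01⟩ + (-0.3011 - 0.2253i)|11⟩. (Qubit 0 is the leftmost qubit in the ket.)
0.9266|01⟩ + (0.3011 + 0.2253i)|11⟩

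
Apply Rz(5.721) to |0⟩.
(-0.9608 - 0.2774i)|0⟩

Rz(5.721) = [[e^(−iθ/2), 0], [0, e^(iθ/2)]] with e^(±iθ/2) = cos(θ/2) ± i·sin(θ/2); θ = 5.721, cos(θ/2) ≈ -0.960753, sin(θ/2) ≈ 0.277406.
With a = amp(|0⟩) = 1 and b = amp(|1⟩) = 0:
new amp(|0⟩) = (-0.960753 - 0.277406i)·a = (-0.9608 - 0.2774i)
new amp(|1⟩) = (-0.960753 + 0.277406i)·b = 0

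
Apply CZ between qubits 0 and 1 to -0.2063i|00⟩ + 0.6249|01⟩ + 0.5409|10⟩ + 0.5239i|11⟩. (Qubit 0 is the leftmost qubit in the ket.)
-0.2063i|00⟩ + 0.6249|01⟩ + 0.5409|10⟩ - 0.5239i|11⟩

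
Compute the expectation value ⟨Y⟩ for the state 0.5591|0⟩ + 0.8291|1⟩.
0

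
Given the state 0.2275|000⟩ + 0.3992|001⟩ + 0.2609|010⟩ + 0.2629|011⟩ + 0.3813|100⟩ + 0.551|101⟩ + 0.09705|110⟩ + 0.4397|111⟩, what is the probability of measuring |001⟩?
0.1594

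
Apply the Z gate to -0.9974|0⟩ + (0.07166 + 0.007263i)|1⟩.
-0.9974|0⟩ + (-0.07166 - 0.007263i)|1⟩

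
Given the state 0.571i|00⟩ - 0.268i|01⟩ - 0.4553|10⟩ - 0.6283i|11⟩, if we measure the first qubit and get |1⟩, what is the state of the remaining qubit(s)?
-0.5868|0⟩ - 0.8097i|1⟩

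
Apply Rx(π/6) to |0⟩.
0.9659|0⟩ - 0.2588i|1⟩

Rx(π/6) = [[cos(θ/2), −i·sin(θ/2)], [−i·sin(θ/2), cos(θ/2)]]; θ = π/6, cos(θ/2) ≈ 0.965926, sin(θ/2) ≈ 0.258819.
With a = amp(|0⟩) = 1 and b = amp(|1⟩) = 0:
new amp(|0⟩) = (0.965926)·a + (-0.258819i)·b = 0.9659
new amp(|1⟩) = (-0.258819i)·a + (0.965926)·b = -0.2588i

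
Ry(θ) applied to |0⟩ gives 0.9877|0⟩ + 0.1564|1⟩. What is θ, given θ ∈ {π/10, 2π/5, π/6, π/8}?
π/10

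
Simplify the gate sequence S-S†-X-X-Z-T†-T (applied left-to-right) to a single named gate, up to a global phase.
Z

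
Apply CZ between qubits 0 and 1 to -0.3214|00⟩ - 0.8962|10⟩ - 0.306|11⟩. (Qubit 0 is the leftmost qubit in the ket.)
-0.3214|00⟩ - 0.8962|10⟩ + 0.306|11⟩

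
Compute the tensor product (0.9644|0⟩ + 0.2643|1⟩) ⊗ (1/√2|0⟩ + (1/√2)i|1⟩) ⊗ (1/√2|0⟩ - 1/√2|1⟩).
0.4822|000⟩ - 0.4822|001⟩ + 0.4822i|010⟩ - 0.4822i|011⟩ + 0.1322|100⟩ - 0.1322|101⟩ + 0.1322i|110⟩ - 0.1322i|111⟩

amp(|b₁b₂…⟩) = product of the factor amplitudes for bits b₁, b₂, …; only kets whose every factor amplitude is nonzero survive.
|000⟩: (0.9644)(1/√2)(1/√2) = 0.4822
|001⟩: (0.9644)(1/√2)(-1/√2) = -0.4822
|010⟩: (0.9644)((1/√2)i)(1/√2) = 0.4822i
|011⟩: (0.9644)((1/√2)i)(-1/√2) = -0.4822i
|100⟩: (0.2643)(1/√2)(1/√2) = 0.1322
|101⟩: (0.2643)(1/√2)(-1/√2) = -0.1322
|110⟩: (0.2643)((1/√2)i)(1/√2) = 0.1322i
|111⟩: (0.2643)((1/√2)i)(-1/√2) = -0.1322i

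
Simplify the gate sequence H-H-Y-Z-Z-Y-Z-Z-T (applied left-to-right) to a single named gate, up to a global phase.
T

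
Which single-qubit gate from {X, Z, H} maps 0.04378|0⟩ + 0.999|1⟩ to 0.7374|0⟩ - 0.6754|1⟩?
H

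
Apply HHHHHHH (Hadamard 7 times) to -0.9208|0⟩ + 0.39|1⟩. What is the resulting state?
-0.3753|0⟩ - 0.9269|1⟩

H² = I, so H^7 = H: a single Hadamard. With (a, b) = (-0.9208, 0.39), H gives ((a + b)/√2, (a − b)/√2) = (-0.3753, -0.9269).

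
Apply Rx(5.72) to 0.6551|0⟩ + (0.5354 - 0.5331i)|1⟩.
(-0.7774 - 0.1488i)|0⟩ + (-0.5143 + 0.3301i)|1⟩

Rx(5.72) = [[cos(θ/2), −i·sin(θ/2)], [−i·sin(θ/2), cos(θ/2)]]; θ = 5.72, cos(θ/2) ≈ -0.960614, sin(θ/2) ≈ 0.277886.
With a = amp(|0⟩) = 0.6551 and b = amp(|1⟩) = (0.5354 - 0.5331i):
new amp(|0⟩) = (-0.960614)·a + (-0.277886i)·b = (-0.7774 - 0.1488i)
new amp(|1⟩) = (-0.277886i)·a + (-0.960614)·b = (-0.5143 + 0.3301i)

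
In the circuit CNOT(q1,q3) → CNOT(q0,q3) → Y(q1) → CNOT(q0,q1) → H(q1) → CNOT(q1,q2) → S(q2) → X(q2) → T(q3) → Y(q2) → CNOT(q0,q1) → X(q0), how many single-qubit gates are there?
7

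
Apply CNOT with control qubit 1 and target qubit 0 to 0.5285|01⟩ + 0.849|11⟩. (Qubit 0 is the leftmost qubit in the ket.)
0.849|01⟩ + 0.5285|11⟩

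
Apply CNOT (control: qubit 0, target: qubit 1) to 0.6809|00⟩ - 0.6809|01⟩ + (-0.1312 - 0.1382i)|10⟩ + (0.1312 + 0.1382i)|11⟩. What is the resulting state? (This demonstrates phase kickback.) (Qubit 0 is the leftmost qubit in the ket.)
0.6809|00⟩ - 0.6809|01⟩ + (0.1312 + 0.1382i)|10⟩ + (-0.1312 - 0.1382i)|11⟩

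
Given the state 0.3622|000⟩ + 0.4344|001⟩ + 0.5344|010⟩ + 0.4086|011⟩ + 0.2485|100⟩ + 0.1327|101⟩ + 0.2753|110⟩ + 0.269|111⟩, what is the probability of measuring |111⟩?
0.07236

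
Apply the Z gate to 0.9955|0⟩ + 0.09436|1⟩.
0.9955|0⟩ - 0.09436|1⟩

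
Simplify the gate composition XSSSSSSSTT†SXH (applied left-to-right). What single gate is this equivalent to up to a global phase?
H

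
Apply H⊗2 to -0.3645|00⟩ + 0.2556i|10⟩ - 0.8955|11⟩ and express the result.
(-0.63 + 0.1278i)|00⟩ + (0.2655 + 0.1278i)|01⟩ + (0.2655 - 0.1278i)|10⟩ + (-0.63 - 0.1278i)|11⟩

H⊗2 gives amp(|y⟩) = (1/2) Σ_x (−1)^(x·y) amp(|x⟩), where x·y is the number of positions in which both x and y have a 1.
|00⟩: (-0.3645 + 0.2556i - 0.8955)/2 = (-0.63 + 0.1278i)
|01⟩: (-0.3645 + 0.2556i + 0.8955)/2 = (0.2655 + 0.1278i)
|10⟩: (-0.3645 - 0.2556i + 0.8955)/2 = (0.2655 - 0.1278i)
|11⟩: (-0.3645 - 0.2556i - 0.8955)/2 = (-0.63 - 0.1278i)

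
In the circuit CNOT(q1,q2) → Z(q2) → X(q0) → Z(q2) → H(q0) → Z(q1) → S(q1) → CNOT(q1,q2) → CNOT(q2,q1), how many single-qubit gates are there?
6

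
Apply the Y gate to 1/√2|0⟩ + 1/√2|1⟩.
-(1/√2)i|0⟩ + (1/√2)i|1⟩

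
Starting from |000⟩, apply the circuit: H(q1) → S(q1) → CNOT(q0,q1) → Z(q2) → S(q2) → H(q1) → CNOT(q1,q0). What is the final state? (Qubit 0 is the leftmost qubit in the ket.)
(1/2 + (1/2)i)|000⟩ + (1/2 - (1/2)i)|110⟩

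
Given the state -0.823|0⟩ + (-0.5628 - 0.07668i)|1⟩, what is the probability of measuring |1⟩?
0.3226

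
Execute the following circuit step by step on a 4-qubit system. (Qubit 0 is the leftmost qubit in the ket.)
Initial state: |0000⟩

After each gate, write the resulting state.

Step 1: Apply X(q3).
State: |0001⟩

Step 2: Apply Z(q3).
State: -|0001⟩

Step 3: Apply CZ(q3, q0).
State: -|0001⟩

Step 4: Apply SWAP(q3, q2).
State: -|0010⟩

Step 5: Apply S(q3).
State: -|0010⟩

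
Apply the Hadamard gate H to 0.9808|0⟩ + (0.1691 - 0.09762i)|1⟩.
(0.8131 - 0.06903i)|0⟩ + (0.574 + 0.06903i)|1⟩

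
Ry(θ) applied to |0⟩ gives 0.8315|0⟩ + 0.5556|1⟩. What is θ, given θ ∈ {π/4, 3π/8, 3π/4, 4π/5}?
3π/8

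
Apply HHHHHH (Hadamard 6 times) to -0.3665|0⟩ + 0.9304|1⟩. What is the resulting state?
-0.3665|0⟩ + 0.9304|1⟩

H² = I, so an even number of Hadamards cancels: H^6 = I and the state is unchanged.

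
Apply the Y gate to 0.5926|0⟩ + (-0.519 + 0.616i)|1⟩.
(0.616 + 0.519i)|0⟩ + 0.5926i|1⟩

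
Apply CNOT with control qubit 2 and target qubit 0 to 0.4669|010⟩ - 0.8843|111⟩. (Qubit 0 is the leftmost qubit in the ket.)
0.4669|010⟩ - 0.8843|011⟩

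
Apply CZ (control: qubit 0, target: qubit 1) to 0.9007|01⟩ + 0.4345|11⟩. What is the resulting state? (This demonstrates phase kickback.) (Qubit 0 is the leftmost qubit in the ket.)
0.9007|01⟩ - 0.4345|11⟩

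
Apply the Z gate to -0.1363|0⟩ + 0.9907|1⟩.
-0.1363|0⟩ - 0.9907|1⟩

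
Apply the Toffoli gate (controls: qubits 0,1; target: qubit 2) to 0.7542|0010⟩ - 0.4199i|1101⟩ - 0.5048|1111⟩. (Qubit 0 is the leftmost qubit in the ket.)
0.7542|0010⟩ - 0.5048|1101⟩ - 0.4199i|1111⟩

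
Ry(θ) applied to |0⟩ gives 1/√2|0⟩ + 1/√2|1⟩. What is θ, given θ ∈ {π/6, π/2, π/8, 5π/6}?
π/2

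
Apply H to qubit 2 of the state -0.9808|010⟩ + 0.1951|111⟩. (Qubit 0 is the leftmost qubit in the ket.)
-0.6935|010⟩ - 0.6935|011⟩ + 0.138|110⟩ - 0.138|111⟩

H on qubit 2 mixes each pair of kets that differ only in qubit 2: amplitudes (a, b) of (|…0…⟩, |…1…⟩) become ((a + b)/√2, (a − b)/√2). Kets absent from the input have amplitude 0.
(|010⟩, |011⟩): (a, b) = (-0.9808, 0) → (-0.6935, -0.6935)
(|110⟩, |111⟩): (a, b) = (0, 0.1951) → (0.138, -0.138)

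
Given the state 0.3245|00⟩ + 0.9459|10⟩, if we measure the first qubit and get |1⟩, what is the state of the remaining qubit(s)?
|0⟩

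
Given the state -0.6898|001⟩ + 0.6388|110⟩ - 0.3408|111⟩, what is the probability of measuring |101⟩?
0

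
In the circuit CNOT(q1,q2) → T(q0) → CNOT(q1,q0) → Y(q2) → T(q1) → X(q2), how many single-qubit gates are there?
4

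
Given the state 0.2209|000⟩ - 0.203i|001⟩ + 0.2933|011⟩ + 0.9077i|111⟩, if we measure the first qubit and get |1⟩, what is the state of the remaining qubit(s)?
i|11⟩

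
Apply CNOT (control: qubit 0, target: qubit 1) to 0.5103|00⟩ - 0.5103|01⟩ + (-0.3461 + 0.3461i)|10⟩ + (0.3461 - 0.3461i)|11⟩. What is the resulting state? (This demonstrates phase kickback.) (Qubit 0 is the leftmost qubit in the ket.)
0.5103|00⟩ - 0.5103|01⟩ + (0.3461 - 0.3461i)|10⟩ + (-0.3461 + 0.3461i)|11⟩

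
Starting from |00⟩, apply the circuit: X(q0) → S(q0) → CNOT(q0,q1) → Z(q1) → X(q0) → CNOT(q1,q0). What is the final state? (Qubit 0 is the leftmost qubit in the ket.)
-i|11⟩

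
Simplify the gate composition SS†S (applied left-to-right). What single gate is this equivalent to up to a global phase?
S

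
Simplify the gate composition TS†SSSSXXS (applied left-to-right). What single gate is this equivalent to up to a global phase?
T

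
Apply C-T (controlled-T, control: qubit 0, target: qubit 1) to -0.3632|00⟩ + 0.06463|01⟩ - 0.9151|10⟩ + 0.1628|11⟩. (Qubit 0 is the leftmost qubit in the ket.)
-0.3632|00⟩ + 0.06463|01⟩ - 0.9151|10⟩ + (0.1151 + 0.1151i)|11⟩

C-T leaves the control-|0⟩ kets |00⟩, |01⟩ unchanged and applies T to qubit 1 on the control-|1⟩ pair (|10⟩, |11⟩).
T = [[1, 0], [0, (1/√2 + (1/√2)i)]].
With a = amp(|10⟩) = -0.9151 and b = amp(|11⟩) = 0.1628:
new amp(|10⟩) = (1)·a = -0.9151
new amp(|11⟩) = (1/√2 + (1/√2)i)·b = (0.1151 + 0.1151i)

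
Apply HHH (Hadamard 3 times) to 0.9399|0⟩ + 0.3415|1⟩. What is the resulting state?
0.9061|0⟩ + 0.4231|1⟩

H² = I, so H^3 = H: a single Hadamard. With (a, b) = (0.9399, 0.3415), H gives ((a + b)/√2, (a − b)/√2) = (0.9061, 0.4231).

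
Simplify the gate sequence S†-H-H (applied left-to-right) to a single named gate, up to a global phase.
S†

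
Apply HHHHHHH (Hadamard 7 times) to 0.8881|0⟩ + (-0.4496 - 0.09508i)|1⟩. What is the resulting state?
(0.3101 - 0.06723i)|0⟩ + (0.9459 + 0.06723i)|1⟩

H² = I, so H^7 = H: a single Hadamard. With (a, b) = (0.8881, (-0.4496 - 0.09508i)), H gives ((a + b)/√2, (a − b)/√2) = ((0.3101 - 0.06723i), (0.9459 + 0.06723i)).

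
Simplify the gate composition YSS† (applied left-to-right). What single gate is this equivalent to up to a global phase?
Y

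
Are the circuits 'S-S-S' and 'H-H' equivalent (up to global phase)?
No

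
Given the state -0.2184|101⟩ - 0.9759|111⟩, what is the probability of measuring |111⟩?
0.9524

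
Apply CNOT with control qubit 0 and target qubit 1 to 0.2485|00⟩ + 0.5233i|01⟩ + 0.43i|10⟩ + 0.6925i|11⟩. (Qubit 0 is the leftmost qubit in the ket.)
0.2485|00⟩ + 0.5233i|01⟩ + 0.6925i|10⟩ + 0.43i|11⟩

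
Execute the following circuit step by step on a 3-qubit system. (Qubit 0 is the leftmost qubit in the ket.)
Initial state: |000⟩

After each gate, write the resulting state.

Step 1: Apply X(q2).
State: |001⟩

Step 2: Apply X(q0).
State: |101⟩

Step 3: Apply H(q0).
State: 1/√2|001⟩ - 1/√2|101⟩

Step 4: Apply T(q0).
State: 1/√2|001⟩ + (-1/2 - (1/2)i)|101⟩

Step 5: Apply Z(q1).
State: 1/√2|001⟩ + (-1/2 - (1/2)i)|101⟩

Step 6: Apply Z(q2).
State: -1/√2|001⟩ + (1/2 + (1/2)i)|101⟩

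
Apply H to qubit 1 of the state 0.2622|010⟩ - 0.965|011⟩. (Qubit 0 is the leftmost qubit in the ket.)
0.1854|000⟩ - 0.6824|001⟩ - 0.1854|010⟩ + 0.6824|011⟩

H on qubit 1 mixes each pair of kets that differ only in qubit 1: amplitudes (a, b) of (|…0…⟩, |…1…⟩) become ((a + b)/√2, (a − b)/√2). Kets absent from the input have amplitude 0.
(|000⟩, |010⟩): (a, b) = (0, 0.2622) → (0.1854, -0.1854)
(|001⟩, |011⟩): (a, b) = (0, -0.965) → (-0.6824, 0.6824)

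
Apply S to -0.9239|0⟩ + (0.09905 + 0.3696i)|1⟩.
-0.9239|0⟩ + (-0.3696 + 0.09905i)|1⟩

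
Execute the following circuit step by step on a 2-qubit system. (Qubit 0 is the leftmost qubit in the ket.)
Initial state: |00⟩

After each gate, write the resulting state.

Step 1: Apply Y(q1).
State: i|01⟩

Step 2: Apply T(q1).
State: (-1/√2 + (1/√2)i)|01⟩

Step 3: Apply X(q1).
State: (-1/√2 + (1/√2)i)|00⟩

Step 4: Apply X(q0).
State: (-1/√2 + (1/√2)i)|10⟩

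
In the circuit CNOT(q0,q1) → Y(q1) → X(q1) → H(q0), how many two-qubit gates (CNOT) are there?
1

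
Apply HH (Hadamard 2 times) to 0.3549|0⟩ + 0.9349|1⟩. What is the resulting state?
0.3549|0⟩ + 0.9349|1⟩

H² = I, so an even number of Hadamards cancels: H^2 = I and the state is unchanged.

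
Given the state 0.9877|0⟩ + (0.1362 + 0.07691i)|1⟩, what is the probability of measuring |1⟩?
0.02447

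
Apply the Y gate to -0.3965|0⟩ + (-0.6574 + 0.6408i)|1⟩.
(0.6408 + 0.6574i)|0⟩ - 0.3965i|1⟩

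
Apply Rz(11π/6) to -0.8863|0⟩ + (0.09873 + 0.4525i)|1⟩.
(0.8561 + 0.2294i)|0⟩ + (-0.2125 - 0.4115i)|1⟩

Rz(11π/6) = [[e^(−iθ/2), 0], [0, e^(iθ/2)]] with e^(±iθ/2) = cos(θ/2) ± i·sin(θ/2); θ = 11π/6, cos(θ/2) ≈ -0.965926, sin(θ/2) ≈ 0.258819.
With a = amp(|0⟩) = -0.8863 and b = amp(|1⟩) = (0.09873 + 0.4525i):
new amp(|0⟩) = (-0.965926 - 0.258819i)·a = (0.8561 + 0.2294i)
new amp(|1⟩) = (-0.965926 + 0.258819i)·b = (-0.2125 - 0.4115i)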